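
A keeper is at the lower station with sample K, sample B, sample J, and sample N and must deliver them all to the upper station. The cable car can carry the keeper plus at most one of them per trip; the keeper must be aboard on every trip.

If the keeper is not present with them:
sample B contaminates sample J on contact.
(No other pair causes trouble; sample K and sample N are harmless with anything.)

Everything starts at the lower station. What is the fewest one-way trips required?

Counting alone: the keeper can take at most 1 across per trip to the upper station, so moving all 4 needs at least 4 loaded trips out, with a return between consecutive ones — at least 7 crossings.
The plan below uses exactly 7 crossings, so it is optimal:
1. Keeper goes to the upper station with sample B.  [the lower station: sample J, sample K, sample N | the upper station: sample B]
2. Keeper goes back to the lower station alone.  [the lower station: sample J, sample K, sample N | the upper station: sample B]
3. Keeper goes to the upper station with sample K.  [the lower station: sample J, sample N | the upper station: sample B, sample K]
4. Keeper goes back to the lower station alone.  [the lower station: sample J, sample N | the upper station: sample B, sample K]
5. Keeper goes to the upper station with sample N.  [the lower station: sample J | the upper station: sample B, sample K, sample N]
6. Keeper goes back to the lower station alone.  [the lower station: sample J | the upper station: sample B, sample K, sample N]
7. Keeper goes to the upper station with sample J.  [the lower station: — | the upper station: sample B, sample J, sample K, sample N]

7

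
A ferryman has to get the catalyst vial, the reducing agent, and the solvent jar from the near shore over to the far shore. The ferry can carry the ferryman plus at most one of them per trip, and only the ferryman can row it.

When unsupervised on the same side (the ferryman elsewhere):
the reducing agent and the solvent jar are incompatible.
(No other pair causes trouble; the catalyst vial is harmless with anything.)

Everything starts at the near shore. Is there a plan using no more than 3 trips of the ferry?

Counting alone: the ferryman can take at most 1 across per trip to the far shore, so moving all 3 needs at least 3 loaded trips out, with a return between consecutive ones — at least 5 crossings.
Since 3 < 5, 3 crossings cannot be enough. (The shortest complete plan in fact takes 5:)
1. Ferryman goes to the far shore with the reducing agent.
2. Ferryman goes back to the near shore alone.
3. Ferryman goes to the far shore with the catalyst vial.
4. Ferryman goes back to the near shore alone.
5. Ferryman goes to the far shore with the solvent jar.

No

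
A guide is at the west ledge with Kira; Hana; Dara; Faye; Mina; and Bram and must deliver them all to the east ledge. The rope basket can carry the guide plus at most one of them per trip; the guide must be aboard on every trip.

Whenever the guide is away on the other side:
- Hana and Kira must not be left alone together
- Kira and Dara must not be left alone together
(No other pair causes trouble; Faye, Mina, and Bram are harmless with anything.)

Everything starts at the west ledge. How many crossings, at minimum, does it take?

13

Counting alone: the guide can take at most 1 across per trip to the east ledge, so moving all 6 needs at least 6 loaded trips out, with a return between consecutive ones — at least 11 crossings.
The safety rule pushes this higher. Following every safe sequence of crossings, the most of the 6 that can be at the east ledge as the rope basket arrives there on crossing 11 is 5 — never all 6.
So no plan with fewer than 13 crossings exists, and this one achieves 13:
1. Guide goes to the east ledge with Kira.
2. Guide goes back to the west ledge alone.
3. Guide goes to the east ledge with Hana.
4. Guide goes back to the west ledge with Kira.
5. Guide goes to the east ledge with Dara.
6. Guide goes back to the west ledge alone.
7. Guide goes to the east ledge with Faye.
8. Guide goes back to the west ledge alone.
9. Guide goes to the east ledge with Mina.
10. Guide goes back to the west ledge alone.
11. Guide goes to the east ledge with Bram.
12. Guide goes back to the west ledge alone.
13. Guide goes to the east ledge with Kira.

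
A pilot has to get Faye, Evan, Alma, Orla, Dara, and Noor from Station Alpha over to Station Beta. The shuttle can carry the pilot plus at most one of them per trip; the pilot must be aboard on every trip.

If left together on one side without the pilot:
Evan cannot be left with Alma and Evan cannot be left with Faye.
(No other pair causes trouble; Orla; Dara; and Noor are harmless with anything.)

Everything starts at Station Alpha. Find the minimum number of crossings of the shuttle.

13

Counting alone: the pilot can take at most 1 across per trip to Station Beta, so moving all 6 needs at least 6 loaded trips out, with a return between consecutive ones — at least 11 crossings.
The safety rule pushes this higher. Following every safe sequence of crossings, the most of the 6 that can be at Station Beta as the shuttle arrives there on crossing 11 is 5 — never all 6.
So no plan with fewer than 13 crossings exists, and this one achieves 13:
1. Pilot goes to Station Beta with Evan.  [Station Alpha: Alma, Dara, Faye, Noor, Orla | Station Beta: Evan]
2. Pilot goes back to Station Alpha alone.  [Station Alpha: Alma, Dara, Faye, Noor, Orla | Station Beta: Evan]
3. Pilot goes to Station Beta with Faye.  [Station Alpha: Alma, Dara, Noor, Orla | Station Beta: Evan, Faye]
4. Pilot goes back to Station Alpha with Evan.  [Station Alpha: Alma, Dara, Evan, Noor, Orla | Station Beta: Faye]
5. Pilot goes to Station Beta with Alma.  [Station Alpha: Dara, Evan, Noor, Orla | Station Beta: Alma, Faye]
6. Pilot goes back to Station Alpha alone.  [Station Alpha: Dara, Evan, Noor, Orla | Station Beta: Alma, Faye]
7. Pilot goes to Station Beta with Orla.  [Station Alpha: Dara, Evan, Noor | Station Beta: Alma, Faye, Orla]
8. Pilot goes back to Station Alpha alone.  [Station Alpha: Dara, Evan, Noor | Station Beta: Alma, Faye, Orla]
9. Pilot goes to Station Beta with Dara.  [Station Alpha: Evan, Noor | Station Beta: Alma, Dara, Faye, Orla]
10. Pilot goes back to Station Alpha alone.  [Station Alpha: Evan, Noor | Station Beta: Alma, Dara, Faye, Orla]
11. Pilot goes to Station Beta with Noor.  [Station Alpha: Evan | Station Beta: Alma, Dara, Faye, Noor, Orla]
12. Pilot goes back to Station Alpha alone.  [Station Alpha: Evan | Station Beta: Alma, Dara, Faye, Noor, Orla]
13. Pilot goes to Station Beta with Evan.  [Station Alpha: — | Station Beta: Alma, Dara, Evan, Faye, Noor, Orla]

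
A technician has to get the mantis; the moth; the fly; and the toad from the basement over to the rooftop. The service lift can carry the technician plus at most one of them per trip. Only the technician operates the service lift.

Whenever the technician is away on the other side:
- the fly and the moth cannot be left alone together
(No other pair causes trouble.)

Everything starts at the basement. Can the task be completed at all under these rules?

1. Technician goes to the rooftop with the moth.
2. Technician goes back to the basement alone.
3. Technician goes to the rooftop with the mantis.
4. Technician goes back to the basement alone.
5. Technician goes to the rooftop with the toad.
6. Technician goes back to the basement alone.
7. Technician goes to the rooftop with the fly.

Yes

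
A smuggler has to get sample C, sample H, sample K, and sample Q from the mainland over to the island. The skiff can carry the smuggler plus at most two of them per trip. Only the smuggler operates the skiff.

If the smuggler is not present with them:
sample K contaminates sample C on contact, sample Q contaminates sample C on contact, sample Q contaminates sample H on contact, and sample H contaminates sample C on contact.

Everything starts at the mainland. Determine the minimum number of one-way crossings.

Counting alone: the smuggler can take at most 2 across per trip to the island, so moving all 4 needs at least 2 loaded trips out, with a return between consecutive ones — at least 3 crossings.
The safety rule pushes this higher. Following every safe sequence of crossings, the most of the 4 that can be at the island as the skiff arrives there on crossing 3 is 3 — never all 4.
So no plan with fewer than 5 crossings exists, and this one achieves 5:
1. Smuggler goes to the island with sample C and sample H.
2. Smuggler goes back to the mainland with sample C.
3. Smuggler goes to the island with sample C and sample K.
4. Smuggler goes back to the mainland with sample C.
5. Smuggler goes to the island with sample C and sample Q.

5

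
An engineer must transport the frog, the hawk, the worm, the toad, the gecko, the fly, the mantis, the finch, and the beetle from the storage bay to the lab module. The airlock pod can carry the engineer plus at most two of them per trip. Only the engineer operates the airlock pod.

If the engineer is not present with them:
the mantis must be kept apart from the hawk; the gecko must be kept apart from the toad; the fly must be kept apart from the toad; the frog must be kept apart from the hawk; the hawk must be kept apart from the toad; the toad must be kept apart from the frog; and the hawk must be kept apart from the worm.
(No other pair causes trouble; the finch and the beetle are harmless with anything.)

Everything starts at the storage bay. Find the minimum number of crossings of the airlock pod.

Counting alone: the engineer can take at most 2 across per trip to the lab module, so moving all 9 needs at least 5 loaded trips out, with a return between consecutive ones — at least 9 crossings.
The safety rule pushes this higher. Following every safe sequence of crossings, the most of the 9 that can be at the lab module as the airlock pod arrives there on crossings 9, 11, 13 is 6, 7, 8 respectively — never all 9.
So no plan with fewer than 15 crossings exists, and this one achieves 15:
1. Engineer goes to the lab module with the hawk and the toad.  [the storage bay: the beetle, the finch, the fly, the frog, the gecko, the mantis, the worm | the lab module: the hawk, the toad]
2. Engineer goes back to the storage bay with the hawk.  [the storage bay: the beetle, the finch, the fly, the frog, the gecko, the hawk, the mantis, the worm | the lab module: the toad]
3. Engineer goes to the lab module with the hawk and the worm.  [the storage bay: the beetle, the finch, the fly, the frog, the gecko, the mantis | the lab module: the hawk, the toad, the worm]
4. Engineer goes back to the storage bay with the hawk.  [the storage bay: the beetle, the finch, the fly, the frog, the gecko, the hawk, the mantis | the lab module: the toad, the worm]
5. Engineer goes to the lab module with the frog and the mantis.  [the storage bay: the beetle, the finch, the fly, the gecko, the hawk | the lab module: the frog, the mantis, the toad, the worm]
6. Engineer goes back to the storage bay with the frog.  [the storage bay: the beetle, the finch, the fly, the frog, the gecko, the hawk | the lab module: the mantis, the toad, the worm]
7. Engineer goes to the lab module with the frog and the gecko.  [the storage bay: the beetle, the finch, the fly, the hawk | the lab module: the frog, the gecko, the mantis, the toad, the worm]
8. Engineer goes back to the storage bay with the toad.  [the storage bay: the beetle, the finch, the fly, the hawk, the toad | the lab module: the frog, the gecko, the mantis, the worm]
9. Engineer goes to the lab module with the fly and the hawk.  [the storage bay: the beetle, the finch, the toad | the lab module: the fly, the frog, the gecko, the hawk, the mantis, the worm]
10. Engineer goes back to the storage bay with the hawk.  [the storage bay: the beetle, the finch, the hawk, the toad | the lab module: the fly, the frog, the gecko, the mantis, the worm]
11. Engineer goes to the lab module with the finch and the hawk.  [the storage bay: the beetle, the toad | the lab module: the finch, the fly, the frog, the gecko, the hawk, the mantis, the worm]
12. Engineer goes back to the storage bay with the hawk.  [the storage bay: the beetle, the hawk, the toad | the lab module: the finch, the fly, the frog, the gecko, the mantis, the worm]
13. Engineer goes to the lab module with the beetle and the hawk.  [the storage bay: the toad | the lab module: the beetle, the finch, the fly, the frog, the gecko, the hawk, the mantis, the worm]
14. Engineer goes back to the storage bay with the hawk.  [the storage bay: the hawk, the toad | the lab module: the beetle, the finch, the fly, the frog, the gecko, the mantis, the worm]
15. Engineer goes to the lab module with the hawk and the toad.  [the storage bay: — | the lab module: the beetle, the finch, the fly, the frog, the gecko, the hawk, the mantis, the toad, the worm]

15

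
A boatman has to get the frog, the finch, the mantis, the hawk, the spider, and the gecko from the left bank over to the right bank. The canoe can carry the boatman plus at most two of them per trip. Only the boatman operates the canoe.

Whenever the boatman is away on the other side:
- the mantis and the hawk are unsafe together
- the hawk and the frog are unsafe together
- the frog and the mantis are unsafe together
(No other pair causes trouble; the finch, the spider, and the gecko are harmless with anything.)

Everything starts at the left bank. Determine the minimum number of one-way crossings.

Counting alone: the boatman can take at most 2 across per trip to the right bank, so moving all 6 needs at least 3 loaded trips out, with a return between consecutive ones — at least 5 crossings.
The safety rule pushes this higher. Following every safe sequence of crossings, the most of the 6 that can be at the right bank as the canoe arrives there on crossings 5, 7 is 4, 5 respectively — never all 6.
So no plan with fewer than 9 crossings exists, and this one achieves 9:
1. Boatman goes to the right bank with the frog and the mantis.
2. Boatman goes back to the left bank with the frog.
3. Boatman goes to the right bank with the finch and the frog.
4. Boatman goes back to the left bank with the frog.
5. Boatman goes to the right bank with the frog and the spider.
6. Boatman goes back to the left bank with the frog.
7. Boatman goes to the right bank with the frog and the gecko.
8. Boatman goes back to the left bank with the frog.
9. Boatman goes to the right bank with the frog and the hawk.

9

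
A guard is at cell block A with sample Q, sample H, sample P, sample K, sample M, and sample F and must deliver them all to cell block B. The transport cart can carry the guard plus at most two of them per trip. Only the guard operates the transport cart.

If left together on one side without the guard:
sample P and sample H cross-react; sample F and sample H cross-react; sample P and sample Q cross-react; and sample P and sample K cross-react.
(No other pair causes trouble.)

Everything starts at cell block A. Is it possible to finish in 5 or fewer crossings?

Counting alone: the guard can take at most 2 across per trip to cell block B, so moving all 6 needs at least 3 loaded trips out, with a return between consecutive ones — at least 5 crossings.
The safety rule pushes this higher. Following every safe sequence of crossings, the most of the 6 that can be at cell block B as the transport cart arrives there on crossing 5 is 5 — never all 6.
So the move cannot be finished within 5 crossings. (The shortest complete plan takes 7:)
1. Guard goes to cell block B with sample H and sample P.  [cell block A: sample F, sample K, sample M, sample Q | cell block B: sample H, sample P]
2. Guard goes back to cell block A with sample H.  [cell block A: sample F, sample H, sample K, sample M, sample Q | cell block B: sample P]
3. Guard goes to cell block B with sample H and sample Q.  [cell block A: sample F, sample K, sample M | cell block B: sample H, sample P, sample Q]
4. Guard goes back to cell block A with sample P.  [cell block A: sample F, sample K, sample M, sample P | cell block B: sample H, sample Q]
5. Guard goes to cell block B with sample K and sample M.  [cell block A: sample F, sample P | cell block B: sample H, sample K, sample M, sample Q]
6. Guard goes back to cell block A alone.  [cell block A: sample F, sample P | cell block B: sample H, sample K, sample M, sample Q]
7. Guard goes to cell block B with sample F and sample P.  [cell block A: — | cell block B: sample F, sample H, sample K, sample M, sample P, sample Q]

No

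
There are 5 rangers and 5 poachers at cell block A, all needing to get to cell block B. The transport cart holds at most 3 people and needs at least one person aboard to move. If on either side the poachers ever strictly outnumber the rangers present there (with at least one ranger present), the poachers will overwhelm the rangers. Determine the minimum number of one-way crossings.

Counting alone: each trip to cell block B takes at most 3 across and each return brings at least 1 back, so after t trips out (and t−1 returns) at most 3t − (t−1) of the 10 are across; that first reaches 10 at t = 5, so at least 9 crossings are needed.
The safety rule pushes this higher. Following every safe sequence of crossings, the most of the 10 that can be at cell block B as the transport cart arrives there on crossing 9 is 9 — never all 10.
So no plan with fewer than 11 crossings exists, and this one achieves 11:
1. 2 poachers → cell block B.  (cell block A: 5R 3P; cell block B: 0R 2P)
2. 1 poacher ← cell block A.  (cell block A: 5R 4P; cell block B: 0R 1P)
3. 3 poachers → cell block B.  (cell block A: 5R 1P; cell block B: 0R 4P)
4. 1 poacher ← cell block A.  (cell block A: 5R 2P; cell block B: 0R 3P)
5. 3 rangers → cell block B.  (cell block A: 2R 2P; cell block B: 3R 3P)
6. 1 ranger and 1 poacher ← cell block A.  (cell block A: 3R 3P; cell block B: 2R 2P)
7. 3 rangers → cell block B.  (cell block A: 0R 3P; cell block B: 5R 2P)
8. 1 poacher ← cell block A.  (cell block A: 0R 4P; cell block B: 5R 1P)
9. 2 poachers → cell block B.  (cell block A: 0R 2P; cell block B: 5R 3P)
10. 1 poacher ← cell block A.  (cell block A: 0R 3P; cell block B: 5R 2P)
11. 3 poachers → cell block B.  (cell block A: 0R 0P; cell block B: 5R 5P)

11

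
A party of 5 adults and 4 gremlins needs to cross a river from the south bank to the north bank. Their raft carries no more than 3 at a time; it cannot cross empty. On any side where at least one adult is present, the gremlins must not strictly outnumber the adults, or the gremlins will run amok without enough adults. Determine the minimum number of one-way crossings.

7

Counting alone: each trip to the north bank takes at most 3 across and each return brings at least 1 back, so after t trips out (and t−1 returns) at most 3t − (t−1) of the 9 are across; that first reaches 9 at t = 4, so at least 7 crossings are needed.
The plan below uses exactly 7 crossings, so it is optimal:
1. 3 gremlins → the north bank.  (the south bank: 5A 1G; the north bank: 0A 3G)
2. 1 gremlin ← the south bank.  (the south bank: 5A 2G; the north bank: 0A 2G)
3. 3 adults → the north bank.  (the south bank: 2A 2G; the north bank: 3A 2G)
4. 1 adult ← the south bank.  (the south bank: 3A 2G; the north bank: 2A 2G)
5. 2 adults and 1 gremlin → the north bank.  (the south bank: 1A 1G; the north bank: 4A 3G)
6. 1 adult ← the south bank.  (the south bank: 2A 1G; the north bank: 3A 3G)
7. 2 adults and 1 gremlin → the north bank.  (the south bank: 0A 0G; the north bank: 5A 4G)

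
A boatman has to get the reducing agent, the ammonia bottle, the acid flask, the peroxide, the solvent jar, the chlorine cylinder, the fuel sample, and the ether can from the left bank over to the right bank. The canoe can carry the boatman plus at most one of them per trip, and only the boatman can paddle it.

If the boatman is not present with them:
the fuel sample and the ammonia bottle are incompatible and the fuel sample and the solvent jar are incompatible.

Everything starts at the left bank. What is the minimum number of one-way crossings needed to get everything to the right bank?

Counting alone: the boatman can take at most 1 across per trip to the right bank, so moving all 8 needs at least 8 loaded trips out, with a return between consecutive ones — at least 15 crossings.
The safety rule pushes this higher. Following every safe sequence of crossings, the most of the 8 that can be at the right bank as the canoe arrives there on crossing 15 is 7 — never all 8.
So no plan with fewer than 17 crossings exists, and this one achieves 17:
1. Boatman goes to the right bank with the fuel sample.
2. Boatman goes back to the left bank alone.
3. Boatman goes to the right bank with the reducing agent.
4. Boatman goes back to the left bank alone.
5. Boatman goes to the right bank with the ammonia bottle.
6. Boatman goes back to the left bank with the fuel sample.
7. Boatman goes to the right bank with the solvent jar.
8. Boatman goes back to the left bank alone.
9. Boatman goes to the right bank with the acid flask.
10. Boatman goes back to the left bank alone.
11. Boatman goes to the right bank with the peroxide.
12. Boatman goes back to the left bank alone.
13. Boatman goes to the right bank with the chlorine cylinder.
14. Boatman goes back to the left bank alone.
15. Boatman goes to the right bank with the ether can.
16. Boatman goes back to the left bank alone.
17. Boatman goes to the right bank with the fuel sample.

17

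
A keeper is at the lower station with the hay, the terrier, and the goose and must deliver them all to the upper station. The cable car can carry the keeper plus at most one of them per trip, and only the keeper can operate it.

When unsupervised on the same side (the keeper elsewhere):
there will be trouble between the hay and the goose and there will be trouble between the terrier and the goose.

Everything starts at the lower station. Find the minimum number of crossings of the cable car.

Counting alone: the keeper can take at most 1 across per trip to the upper station, so moving all 3 needs at least 3 loaded trips out, with a return between consecutive ones — at least 5 crossings.
The safety rule pushes this higher. Following every safe sequence of crossings, the most of the 3 that can be at the upper station as the cable car arrives there on crossing 5 is 2 — never all 3.
So no plan with fewer than 7 crossings exists, and this one achieves 7:
1. Keeper goes to the upper station with the goose.  [the lower station: the hay, the terrier | the upper station: the goose]
2. Keeper goes back to the lower station alone.  [the lower station: the hay, the terrier | the upper station: the goose]
3. Keeper goes to the upper station with the hay.  [the lower station: the terrier | the upper station: the goose, the hay]
4. Keeper goes back to the lower station with the goose.  [the lower station: the goose, the terrier | the upper station: the hay]
5. Keeper goes to the upper station with the terrier.  [the lower station: the goose | the upper station: the hay, the terrier]
6. Keeper goes back to the lower station alone.  [the lower station: the goose | the upper station: the hay, the terrier]
7. Keeper goes to the upper station with the goose.  [the lower station: — | the upper station: the goose, the hay, the terrier]

7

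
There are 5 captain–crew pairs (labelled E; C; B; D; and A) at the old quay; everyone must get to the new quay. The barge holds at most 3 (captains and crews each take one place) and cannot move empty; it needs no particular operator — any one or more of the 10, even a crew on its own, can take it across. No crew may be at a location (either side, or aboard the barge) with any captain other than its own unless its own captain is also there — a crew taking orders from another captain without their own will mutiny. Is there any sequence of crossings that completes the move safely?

1. captain E and crew E cross → the new quay.
2. captain E crosses ← the old quay.
3. crew B, crew C, and crew D cross → the new quay.
4. crew E crosses ← the old quay.
5. captain B, captain C, and captain D cross → the new quay.
6. captain C and crew C cross ← the old quay.
7. captain A, captain C, and captain E cross → the new quay.
8. crew B crosses ← the old quay.
9. crew C and crew E cross → the new quay.
10. crew E crosses ← the old quay.
11. crew A, crew B, and crew E cross → the new quay.

Yes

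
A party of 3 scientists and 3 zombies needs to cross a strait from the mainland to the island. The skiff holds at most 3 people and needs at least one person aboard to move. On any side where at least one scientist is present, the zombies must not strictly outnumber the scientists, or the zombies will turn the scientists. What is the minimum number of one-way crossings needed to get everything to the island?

5

Counting alone: each trip to the island takes at most 3 across and each return brings at least 1 back, so after t trips out (and t−1 returns) at most 3t − (t−1) of the 6 are across; that first reaches 6 at t = 3, so at least 5 crossings are needed.
The plan below uses exactly 5 crossings, so it is optimal:
1. 2 zombies → the island.  (the mainland: 3S 1Z; the island: 0S 2Z)
2. 1 zombie ← the mainland.  (the mainland: 3S 2Z; the island: 0S 1Z)
3. 3 scientists → the island.  (the mainland: 0S 2Z; the island: 3S 1Z)
4. 1 zombie ← the mainland.  (the mainland: 0S 3Z; the island: 3S 0Z)
5. 3 zombies → the island.  (the mainland: 0S 0Z; the island: 3S 3Z)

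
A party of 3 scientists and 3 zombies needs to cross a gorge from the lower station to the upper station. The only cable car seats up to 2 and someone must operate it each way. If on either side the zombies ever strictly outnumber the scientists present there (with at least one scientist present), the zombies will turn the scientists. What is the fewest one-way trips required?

11

Counting alone: each trip to the upper station takes at most 2 across and each return brings at least 1 back, so after t trips out (and t−1 returns) at most 2t − (t−1) of the 6 are across; that first reaches 6 at t = 5, so at least 9 crossings are needed.
The safety rule pushes this higher. Following every safe sequence of crossings, the most of the 6 that can be at the upper station as the cable car arrives there on crossing 9 is 5 — never all 6.
So no plan with fewer than 11 crossings exists, and this one achieves 11:
1. 2 zombies → the upper station.  (the lower station: 3S 1Z; the upper station: 0S 2Z)
2. 1 zombie ← the lower station.  (the lower station: 3S 2Z; the upper station: 0S 1Z)
3. 2 zombies → the upper station.  (the lower station: 3S 0Z; the upper station: 0S 3Z)
4. 1 zombie ← the lower station.  (the lower station: 3S 1Z; the upper station: 0S 2Z)
5. 2 scientists → the upper station.  (the lower station: 1S 1Z; the upper station: 2S 2Z)
6. 1 scientist and 1 zombie ← the lower station.  (the lower station: 2S 2Z; the upper station: 1S 1Z)
7. 2 scientists → the upper station.  (the lower station: 0S 2Z; the upper station: 3S 1Z)
8. 1 zombie ← the lower station.  (the lower station: 0S 3Z; the upper station: 3S 0Z)
9. 2 zombies → the upper station.  (the lower station: 0S 1Z; the upper station: 3S 2Z)
10. 1 zombie ← the lower station.  (the lower station: 0S 2Z; the upper station: 3S 1Z)
11. 2 zombies → the upper station.  (the lower station: 0S 0Z; the upper station: 3S 3Z)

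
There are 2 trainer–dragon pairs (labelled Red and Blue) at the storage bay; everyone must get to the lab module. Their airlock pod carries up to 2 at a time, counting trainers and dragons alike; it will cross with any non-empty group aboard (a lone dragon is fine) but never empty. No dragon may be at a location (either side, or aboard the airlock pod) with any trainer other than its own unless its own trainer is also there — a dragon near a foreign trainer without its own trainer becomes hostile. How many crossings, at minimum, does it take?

Counting alone: each trip to the lab module takes at most 2 across and each return brings at least 1 back, so after t trips out (and t−1 returns) at most 2t − (t−1) of the 4 are across; that first reaches 4 at t = 3, so at least 5 crossings are needed.
The plan below uses exactly 5 crossings, so it is optimal:
1. dragon Red and trainer Red cross → the lab module.
2. trainer Red crosses ← the storage bay.
3. trainer Blue and trainer Red cross → the lab module.
4. trainer Blue crosses ← the storage bay.
5. dragon Blue and trainer Blue cross → the lab module.

5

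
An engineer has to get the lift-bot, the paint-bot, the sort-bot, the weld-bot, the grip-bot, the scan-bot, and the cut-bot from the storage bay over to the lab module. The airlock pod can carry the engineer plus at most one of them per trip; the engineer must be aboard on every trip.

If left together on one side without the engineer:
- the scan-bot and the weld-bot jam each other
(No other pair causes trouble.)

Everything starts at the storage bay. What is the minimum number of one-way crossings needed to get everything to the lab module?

13

Counting alone: the engineer can take at most 1 across per trip to the lab module, so moving all 7 needs at least 7 loaded trips out, with a return between consecutive ones — at least 13 crossings.
The plan below uses exactly 13 crossings, so it is optimal:
1. Engineer goes to the lab module with the weld-bot.  [the storage bay: the cut-bot, the grip-bot, the lift-bot, the paint-bot, the scan-bot, the sort-bot | the lab module: the weld-bot]
2. Engineer goes back to the storage bay alone.  [the storage bay: the cut-bot, the grip-bot, the lift-bot, the paint-bot, the scan-bot, the sort-bot | the lab module: the weld-bot]
3. Engineer goes to the lab module with the lift-bot.  [the storage bay: the cut-bot, the grip-bot, the paint-bot, the scan-bot, the sort-bot | the lab module: the lift-bot, the weld-bot]
4. Engineer goes back to the storage bay alone.  [the storage bay: the cut-bot, the grip-bot, the paint-bot, the scan-bot, the sort-bot | the lab module: the lift-bot, the weld-bot]
5. Engineer goes to the lab module with the paint-bot.  [the storage bay: the cut-bot, the grip-bot, the scan-bot, the sort-bot | the lab module: the lift-bot, the paint-bot, the weld-bot]
6. Engineer goes back to the storage bay alone.  [the storage bay: the cut-bot, the grip-bot, the scan-bot, the sort-bot | the lab module: the lift-bot, the paint-bot, the weld-bot]
7. Engineer goes to the lab module with the sort-bot.  [the storage bay: the cut-bot, the grip-bot, the scan-bot | the lab module: the lift-bot, the paint-bot, the sort-bot, the weld-bot]
8. Engineer goes back to the storage bay alone.  [the storage bay: the cut-bot, the grip-bot, the scan-bot | the lab module: the lift-bot, the paint-bot, the sort-bot, the weld-bot]
9. Engineer goes to the lab module with the grip-bot.  [the storage bay: the cut-bot, the scan-bot | the lab module: the grip-bot, the lift-bot, the paint-bot, the sort-bot, the weld-bot]
10. Engineer goes back to the storage bay alone.  [the storage bay: the cut-bot, the scan-bot | the lab module: the grip-bot, the lift-bot, the paint-bot, the sort-bot, the weld-bot]
11. Engineer goes to the lab module with the cut-bot.  [the storage bay: the scan-bot | the lab module: the cut-bot, the grip-bot, the lift-bot, the paint-bot, the sort-bot, the weld-bot]
12. Engineer goes back to the storage bay alone.  [the storage bay: the scan-bot | the lab module: the cut-bot, the grip-bot, the lift-bot, the paint-bot, the sort-bot, the weld-bot]
13. Engineer goes to the lab module with the scan-bot.  [the storage bay: — | the lab module: the cut-bot, the grip-bot, the lift-bot, the paint-bot, the scan-bot, the sort-bot, the weld-bot]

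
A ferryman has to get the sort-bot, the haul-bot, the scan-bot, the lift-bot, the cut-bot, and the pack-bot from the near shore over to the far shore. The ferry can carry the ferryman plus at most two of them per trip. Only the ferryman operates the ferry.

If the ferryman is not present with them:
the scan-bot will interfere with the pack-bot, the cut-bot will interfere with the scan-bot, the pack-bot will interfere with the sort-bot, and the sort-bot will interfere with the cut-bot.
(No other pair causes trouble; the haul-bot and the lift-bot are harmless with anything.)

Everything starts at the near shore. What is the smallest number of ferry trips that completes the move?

5

Counting alone: the ferryman can take at most 2 across per trip to the far shore, so moving all 6 needs at least 3 loaded trips out, with a return between consecutive ones — at least 5 crossings.
The plan below uses exactly 5 crossings, so it is optimal:
1. Ferryman goes to the far shore with the scan-bot and the sort-bot.  [the near shore: the cut-bot, the haul-bot, the lift-bot, the pack-bot | the far shore: the scan-bot, the sort-bot]
2. Ferryman goes back to the near shore alone.  [the near shore: the cut-bot, the haul-bot, the lift-bot, the pack-bot | the far shore: the scan-bot, the sort-bot]
3. Ferryman goes to the far shore with the haul-bot and the lift-bot.  [the near shore: the cut-bot, the pack-bot | the far shore: the haul-bot, the lift-bot, the scan-bot, the sort-bot]
4. Ferryman goes back to the near shore alone.  [the near shore: the cut-bot, the pack-bot | the far shore: the haul-bot, the lift-bot, the scan-bot, the sort-bot]
5. Ferryman goes to the far shore with the cut-bot and the pack-bot.  [the near shore: — | the far shore: the cut-bot, the haul-bot, the lift-bot, the pack-bot, the scan-bot, the sort-bot]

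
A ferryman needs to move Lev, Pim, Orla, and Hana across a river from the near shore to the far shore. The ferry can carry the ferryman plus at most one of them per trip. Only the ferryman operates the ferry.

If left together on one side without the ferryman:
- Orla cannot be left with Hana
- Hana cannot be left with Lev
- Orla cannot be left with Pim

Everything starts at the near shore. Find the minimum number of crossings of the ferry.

impossible

Whatever the first load, the items left behind include a forbidden pair without the ferryman. No opening move is safe, so no plan exists.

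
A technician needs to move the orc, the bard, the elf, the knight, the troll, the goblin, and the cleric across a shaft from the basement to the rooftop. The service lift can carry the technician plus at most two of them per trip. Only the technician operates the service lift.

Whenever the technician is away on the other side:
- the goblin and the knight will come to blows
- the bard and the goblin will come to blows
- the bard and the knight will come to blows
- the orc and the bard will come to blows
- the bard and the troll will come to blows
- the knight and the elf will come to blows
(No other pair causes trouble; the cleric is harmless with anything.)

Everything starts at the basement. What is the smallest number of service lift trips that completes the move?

11

Counting alone: the technician can take at most 2 across per trip to the rooftop, so moving all 7 needs at least 4 loaded trips out, with a return between consecutive ones — at least 7 crossings.
The safety rule pushes this higher. Following every safe sequence of crossings, the most of the 7 that can be at the rooftop as the service lift arrives there on crossings 7, 9 is 5, 6 respectively — never all 7.
So no plan with fewer than 11 crossings exists, and this one achieves 11:
1. Technician goes to the rooftop with the bard and the knight.  [the basement: the cleric, the elf, the goblin, the orc, the troll | the rooftop: the bard, the knight]
2. Technician goes back to the basement with the bard.  [the basement: the bard, the cleric, the elf, the goblin, the orc, the troll | the rooftop: the knight]
3. Technician goes to the rooftop with the bard and the orc.  [the basement: the cleric, the elf, the goblin, the troll | the rooftop: the bard, the knight, the orc]
4. Technician goes back to the basement with the bard.  [the basement: the bard, the cleric, the elf, the goblin, the troll | the rooftop: the knight, the orc]
5. Technician goes to the rooftop with the bard and the troll.  [the basement: the cleric, the elf, the goblin | the rooftop: the bard, the knight, the orc, the troll]
6. Technician goes back to the basement with the bard.  [the basement: the bard, the cleric, the elf, the goblin | the rooftop: the knight, the orc, the troll]
7. Technician goes to the rooftop with the bard and the cleric.  [the basement: the elf, the goblin | the rooftop: the bard, the cleric, the knight, the orc, the troll]
8. Technician goes back to the basement with the bard.  [the basement: the bard, the elf, the goblin | the rooftop: the cleric, the knight, the orc, the troll]
9. Technician goes to the rooftop with the elf and the goblin.  [the basement: the bard | the rooftop: the cleric, the elf, the goblin, the knight, the orc, the troll]
10. Technician goes back to the basement with the knight.  [the basement: the bard, the knight | the rooftop: the cleric, the elf, the goblin, the orc, the troll]
11. Technician goes to the rooftop with the bard and the knight.  [the basement: — | the rooftop: the bard, the cleric, the elf, the goblin, the knight, the orc, the troll]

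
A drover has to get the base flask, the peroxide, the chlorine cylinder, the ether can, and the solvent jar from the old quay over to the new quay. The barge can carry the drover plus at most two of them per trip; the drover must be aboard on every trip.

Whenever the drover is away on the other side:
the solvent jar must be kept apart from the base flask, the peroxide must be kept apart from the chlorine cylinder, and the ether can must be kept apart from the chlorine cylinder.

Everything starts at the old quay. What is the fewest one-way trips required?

Counting alone: the drover can take at most 2 across per trip to the new quay, so moving all 5 needs at least 3 loaded trips out, with a return between consecutive ones — at least 5 crossings.
The plan below uses exactly 5 crossings, so it is optimal:
1. Drover goes to the new quay with the base flask and the chlorine cylinder.  [the old quay: the ether can, the peroxide, the solvent jar | the new quay: the base flask, the chlorine cylinder]
2. Drover goes back to the old quay alone.  [the old quay: the ether can, the peroxide, the solvent jar | the new quay: the base flask, the chlorine cylinder]
3. Drover goes to the new quay with the ether can and the peroxide.  [the old quay: the solvent jar | the new quay: the base flask, the chlorine cylinder, the ether can, the peroxide]
4. Drover goes back to the old quay with the chlorine cylinder.  [the old quay: the chlorine cylinder, the solvent jar | the new quay: the base flask, the ether can, the peroxide]
5. Drover goes to the new quay with the chlorine cylinder and the solvent jar.  [the old quay: — | the new quay: the base flask, the chlorine cylinder, the ether can, the peroxide, the solvent jar]

5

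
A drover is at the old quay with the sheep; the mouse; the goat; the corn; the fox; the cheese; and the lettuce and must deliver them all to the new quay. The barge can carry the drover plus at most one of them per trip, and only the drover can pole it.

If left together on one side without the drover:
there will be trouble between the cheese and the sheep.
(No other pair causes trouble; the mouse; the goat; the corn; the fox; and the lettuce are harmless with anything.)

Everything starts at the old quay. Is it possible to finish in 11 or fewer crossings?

Counting alone: the drover can take at most 1 across per trip to the new quay, so moving all 7 needs at least 7 loaded trips out, with a return between consecutive ones — at least 13 crossings.
Since 11 < 13, 11 crossings cannot be enough. (The shortest complete plan in fact takes 13:)
1. Drover goes to the new quay with the sheep.  [the old quay: the cheese, the corn, the fox, the goat, the lettuce, the mouse | the new quay: the sheep]
2. Drover goes back to the old quay alone.  [the old quay: the cheese, the corn, the fox, the goat, the lettuce, the mouse | the new quay: the sheep]
3. Drover goes to the new quay with the mouse.  [the old quay: the cheese, the corn, the fox, the goat, the lettuce | the new quay: the mouse, the sheep]
4. Drover goes back to the old quay alone.  [the old quay: the cheese, the corn, the fox, the goat, the lettuce | the new quay: the mouse, the sheep]
5. Drover goes to the new quay with the goat.  [the old quay: the cheese, the corn, the fox, the lettuce | the new quay: the goat, the mouse, the sheep]
6. Drover goes back to the old quay alone.  [the old quay: the cheese, the corn, the fox, the lettuce | the new quay: the goat, the mouse, the sheep]
7. Drover goes to the new quay with the corn.  [the old quay: the cheese, the fox, the lettuce | the new quay: the corn, the goat, the mouse, the sheep]
8. Drover goes back to the old quay alone.  [the old quay: the cheese, the fox, the lettuce | the new quay: the corn, the goat, the mouse, the sheep]
9. Drover goes to the new quay with the fox.  [the old quay: the cheese, the lettuce | the new quay: the corn, the fox, the goat, the mouse, the sheep]
10. Drover goes back to the old quay alone.  [the old quay: the cheese, the lettuce | the new quay: the corn, the fox, the goat, the mouse, the sheep]
11. Drover goes to the new quay with the lettuce.  [the old quay: the cheese | the new quay: the corn, the fox, the goat, the lettuce, the mouse, the sheep]
12. Drover goes back to the old quay alone.  [the old quay: the cheese | the new quay: the corn, the fox, the goat, the lettuce, the mouse, the sheep]
13. Drover goes to the new quay with the cheese.  [the old quay: — | the new quay: the cheese, the corn, the fox, the goat, the lettuce, the mouse, the sheep]

No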